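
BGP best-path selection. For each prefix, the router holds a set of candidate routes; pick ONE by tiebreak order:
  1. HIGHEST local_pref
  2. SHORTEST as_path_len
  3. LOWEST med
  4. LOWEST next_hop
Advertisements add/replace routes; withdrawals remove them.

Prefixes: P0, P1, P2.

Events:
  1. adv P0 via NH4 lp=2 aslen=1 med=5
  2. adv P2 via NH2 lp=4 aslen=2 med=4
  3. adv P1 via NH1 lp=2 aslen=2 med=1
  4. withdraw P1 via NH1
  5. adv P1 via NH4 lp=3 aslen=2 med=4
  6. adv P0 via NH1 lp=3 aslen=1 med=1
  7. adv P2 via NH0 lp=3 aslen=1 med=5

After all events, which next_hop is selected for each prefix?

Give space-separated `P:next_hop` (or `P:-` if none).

Answer: P0:NH1 P1:NH4 P2:NH2

Derivation:
Op 1: best P0=NH4 P1=- P2=-
Op 2: best P0=NH4 P1=- P2=NH2
Op 3: best P0=NH4 P1=NH1 P2=NH2
Op 4: best P0=NH4 P1=- P2=NH2
Op 5: best P0=NH4 P1=NH4 P2=NH2
Op 6: best P0=NH1 P1=NH4 P2=NH2
Op 7: best P0=NH1 P1=NH4 P2=NH2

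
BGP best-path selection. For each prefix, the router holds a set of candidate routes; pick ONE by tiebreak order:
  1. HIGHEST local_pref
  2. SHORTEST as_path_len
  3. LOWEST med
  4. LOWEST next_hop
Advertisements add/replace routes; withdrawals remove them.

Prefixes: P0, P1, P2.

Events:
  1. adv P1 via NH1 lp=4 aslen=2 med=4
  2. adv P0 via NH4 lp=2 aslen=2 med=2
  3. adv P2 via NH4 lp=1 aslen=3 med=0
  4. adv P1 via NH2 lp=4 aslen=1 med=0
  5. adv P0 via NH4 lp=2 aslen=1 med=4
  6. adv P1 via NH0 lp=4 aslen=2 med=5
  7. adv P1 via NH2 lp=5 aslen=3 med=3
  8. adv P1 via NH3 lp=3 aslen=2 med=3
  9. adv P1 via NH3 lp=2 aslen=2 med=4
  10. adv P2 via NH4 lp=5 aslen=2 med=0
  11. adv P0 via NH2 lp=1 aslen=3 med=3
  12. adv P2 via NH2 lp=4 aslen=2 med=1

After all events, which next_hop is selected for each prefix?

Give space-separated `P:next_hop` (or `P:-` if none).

Answer: P0:NH4 P1:NH2 P2:NH4

Derivation:
Op 1: best P0=- P1=NH1 P2=-
Op 2: best P0=NH4 P1=NH1 P2=-
Op 3: best P0=NH4 P1=NH1 P2=NH4
Op 4: best P0=NH4 P1=NH2 P2=NH4
Op 5: best P0=NH4 P1=NH2 P2=NH4
Op 6: best P0=NH4 P1=NH2 P2=NH4
Op 7: best P0=NH4 P1=NH2 P2=NH4
Op 8: best P0=NH4 P1=NH2 P2=NH4
Op 9: best P0=NH4 P1=NH2 P2=NH4
Op 10: best P0=NH4 P1=NH2 P2=NH4
Op 11: best P0=NH4 P1=NH2 P2=NH4
Op 12: best P0=NH4 P1=NH2 P2=NH4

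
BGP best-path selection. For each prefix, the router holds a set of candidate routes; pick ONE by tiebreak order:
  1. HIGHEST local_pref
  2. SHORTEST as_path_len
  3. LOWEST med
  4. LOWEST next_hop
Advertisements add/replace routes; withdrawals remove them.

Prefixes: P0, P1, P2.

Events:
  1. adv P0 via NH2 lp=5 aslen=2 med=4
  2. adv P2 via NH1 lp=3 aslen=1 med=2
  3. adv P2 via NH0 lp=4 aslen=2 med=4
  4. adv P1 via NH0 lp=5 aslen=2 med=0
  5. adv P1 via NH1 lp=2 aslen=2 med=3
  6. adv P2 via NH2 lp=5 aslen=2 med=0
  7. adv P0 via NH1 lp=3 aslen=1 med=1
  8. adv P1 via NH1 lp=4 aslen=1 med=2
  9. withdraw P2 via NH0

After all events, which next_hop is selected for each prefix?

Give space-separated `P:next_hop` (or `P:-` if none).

Answer: P0:NH2 P1:NH0 P2:NH2

Derivation:
Op 1: best P0=NH2 P1=- P2=-
Op 2: best P0=NH2 P1=- P2=NH1
Op 3: best P0=NH2 P1=- P2=NH0
Op 4: best P0=NH2 P1=NH0 P2=NH0
Op 5: best P0=NH2 P1=NH0 P2=NH0
Op 6: best P0=NH2 P1=NH0 P2=NH2
Op 7: best P0=NH2 P1=NH0 P2=NH2
Op 8: best P0=NH2 P1=NH0 P2=NH2
Op 9: best P0=NH2 P1=NH0 P2=NH2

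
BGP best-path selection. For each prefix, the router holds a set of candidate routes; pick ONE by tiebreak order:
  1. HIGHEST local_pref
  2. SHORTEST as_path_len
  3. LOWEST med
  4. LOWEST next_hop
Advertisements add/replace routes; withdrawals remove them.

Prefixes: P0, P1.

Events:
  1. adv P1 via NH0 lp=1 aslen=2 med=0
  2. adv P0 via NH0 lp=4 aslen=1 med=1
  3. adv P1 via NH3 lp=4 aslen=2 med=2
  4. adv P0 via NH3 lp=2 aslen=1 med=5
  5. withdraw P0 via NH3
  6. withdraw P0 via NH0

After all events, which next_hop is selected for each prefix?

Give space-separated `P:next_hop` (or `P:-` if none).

Op 1: best P0=- P1=NH0
Op 2: best P0=NH0 P1=NH0
Op 3: best P0=NH0 P1=NH3
Op 4: best P0=NH0 P1=NH3
Op 5: best P0=NH0 P1=NH3
Op 6: best P0=- P1=NH3

Answer: P0:- P1:NH3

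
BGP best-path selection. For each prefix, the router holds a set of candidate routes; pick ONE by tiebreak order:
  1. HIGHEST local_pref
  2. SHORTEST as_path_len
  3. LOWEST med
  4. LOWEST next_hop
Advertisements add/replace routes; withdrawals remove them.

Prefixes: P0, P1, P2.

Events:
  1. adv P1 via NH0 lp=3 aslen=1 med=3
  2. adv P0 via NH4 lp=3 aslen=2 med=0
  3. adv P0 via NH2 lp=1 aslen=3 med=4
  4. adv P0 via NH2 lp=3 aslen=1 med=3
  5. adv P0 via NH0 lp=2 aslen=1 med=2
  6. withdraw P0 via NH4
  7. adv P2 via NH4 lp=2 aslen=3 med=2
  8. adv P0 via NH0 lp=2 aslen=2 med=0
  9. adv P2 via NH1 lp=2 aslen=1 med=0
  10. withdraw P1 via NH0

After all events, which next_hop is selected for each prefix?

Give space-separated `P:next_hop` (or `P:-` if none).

Op 1: best P0=- P1=NH0 P2=-
Op 2: best P0=NH4 P1=NH0 P2=-
Op 3: best P0=NH4 P1=NH0 P2=-
Op 4: best P0=NH2 P1=NH0 P2=-
Op 5: best P0=NH2 P1=NH0 P2=-
Op 6: best P0=NH2 P1=NH0 P2=-
Op 7: best P0=NH2 P1=NH0 P2=NH4
Op 8: best P0=NH2 P1=NH0 P2=NH4
Op 9: best P0=NH2 P1=NH0 P2=NH1
Op 10: best P0=NH2 P1=- P2=NH1

Answer: P0:NH2 P1:- P2:NH1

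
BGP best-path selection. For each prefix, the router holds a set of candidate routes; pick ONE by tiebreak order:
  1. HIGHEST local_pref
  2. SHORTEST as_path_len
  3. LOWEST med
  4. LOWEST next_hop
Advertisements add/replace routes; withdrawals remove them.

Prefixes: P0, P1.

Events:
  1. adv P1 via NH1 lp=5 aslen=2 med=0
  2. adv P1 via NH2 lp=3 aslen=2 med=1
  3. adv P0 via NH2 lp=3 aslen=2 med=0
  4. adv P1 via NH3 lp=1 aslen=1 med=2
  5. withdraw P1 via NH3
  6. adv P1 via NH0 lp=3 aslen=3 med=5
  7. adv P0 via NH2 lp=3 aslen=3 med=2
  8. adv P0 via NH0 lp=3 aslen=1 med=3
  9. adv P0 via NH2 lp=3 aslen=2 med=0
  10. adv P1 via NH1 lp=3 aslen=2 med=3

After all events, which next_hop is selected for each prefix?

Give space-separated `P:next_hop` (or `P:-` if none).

Op 1: best P0=- P1=NH1
Op 2: best P0=- P1=NH1
Op 3: best P0=NH2 P1=NH1
Op 4: best P0=NH2 P1=NH1
Op 5: best P0=NH2 P1=NH1
Op 6: best P0=NH2 P1=NH1
Op 7: best P0=NH2 P1=NH1
Op 8: best P0=NH0 P1=NH1
Op 9: best P0=NH0 P1=NH1
Op 10: best P0=NH0 P1=NH2

Answer: P0:NH0 P1:NH2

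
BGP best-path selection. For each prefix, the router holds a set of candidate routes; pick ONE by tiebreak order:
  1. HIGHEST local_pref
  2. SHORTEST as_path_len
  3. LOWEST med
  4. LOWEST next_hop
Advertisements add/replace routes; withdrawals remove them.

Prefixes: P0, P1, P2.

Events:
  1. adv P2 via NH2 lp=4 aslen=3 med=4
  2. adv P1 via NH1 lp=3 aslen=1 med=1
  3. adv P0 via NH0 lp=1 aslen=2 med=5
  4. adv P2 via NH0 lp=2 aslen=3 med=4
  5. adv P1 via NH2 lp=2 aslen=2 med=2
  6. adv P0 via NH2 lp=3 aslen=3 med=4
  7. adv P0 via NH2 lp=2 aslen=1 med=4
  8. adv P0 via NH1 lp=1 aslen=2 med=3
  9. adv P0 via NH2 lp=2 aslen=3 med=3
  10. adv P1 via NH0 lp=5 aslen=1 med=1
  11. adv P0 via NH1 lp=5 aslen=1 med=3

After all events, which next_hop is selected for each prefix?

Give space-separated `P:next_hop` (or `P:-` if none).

Answer: P0:NH1 P1:NH0 P2:NH2

Derivation:
Op 1: best P0=- P1=- P2=NH2
Op 2: best P0=- P1=NH1 P2=NH2
Op 3: best P0=NH0 P1=NH1 P2=NH2
Op 4: best P0=NH0 P1=NH1 P2=NH2
Op 5: best P0=NH0 P1=NH1 P2=NH2
Op 6: best P0=NH2 P1=NH1 P2=NH2
Op 7: best P0=NH2 P1=NH1 P2=NH2
Op 8: best P0=NH2 P1=NH1 P2=NH2
Op 9: best P0=NH2 P1=NH1 P2=NH2
Op 10: best P0=NH2 P1=NH0 P2=NH2
Op 11: best P0=NH1 P1=NH0 P2=NH2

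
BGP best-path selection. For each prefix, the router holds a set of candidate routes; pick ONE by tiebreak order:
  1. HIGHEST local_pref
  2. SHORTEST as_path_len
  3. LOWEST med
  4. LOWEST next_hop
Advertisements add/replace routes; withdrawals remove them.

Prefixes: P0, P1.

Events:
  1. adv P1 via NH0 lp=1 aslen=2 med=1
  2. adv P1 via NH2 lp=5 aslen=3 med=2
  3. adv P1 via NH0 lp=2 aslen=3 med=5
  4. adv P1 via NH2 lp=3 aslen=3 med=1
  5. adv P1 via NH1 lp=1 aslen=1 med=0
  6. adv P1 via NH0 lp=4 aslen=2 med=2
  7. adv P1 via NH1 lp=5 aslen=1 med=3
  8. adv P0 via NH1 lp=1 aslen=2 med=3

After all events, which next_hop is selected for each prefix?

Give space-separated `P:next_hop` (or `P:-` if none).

Answer: P0:NH1 P1:NH1

Derivation:
Op 1: best P0=- P1=NH0
Op 2: best P0=- P1=NH2
Op 3: best P0=- P1=NH2
Op 4: best P0=- P1=NH2
Op 5: best P0=- P1=NH2
Op 6: best P0=- P1=NH0
Op 7: best P0=- P1=NH1
Op 8: best P0=NH1 P1=NH1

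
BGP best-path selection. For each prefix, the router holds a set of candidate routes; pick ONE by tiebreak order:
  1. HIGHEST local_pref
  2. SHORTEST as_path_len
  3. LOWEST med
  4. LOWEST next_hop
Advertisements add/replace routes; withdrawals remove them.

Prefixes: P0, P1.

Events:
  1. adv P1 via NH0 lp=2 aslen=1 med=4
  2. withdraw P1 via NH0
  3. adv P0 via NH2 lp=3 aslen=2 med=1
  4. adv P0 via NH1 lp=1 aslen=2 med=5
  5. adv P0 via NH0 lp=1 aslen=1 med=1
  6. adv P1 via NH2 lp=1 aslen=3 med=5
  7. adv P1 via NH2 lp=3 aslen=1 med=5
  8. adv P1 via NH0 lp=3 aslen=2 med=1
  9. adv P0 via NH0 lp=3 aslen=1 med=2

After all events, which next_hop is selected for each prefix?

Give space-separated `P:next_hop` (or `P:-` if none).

Answer: P0:NH0 P1:NH2

Derivation:
Op 1: best P0=- P1=NH0
Op 2: best P0=- P1=-
Op 3: best P0=NH2 P1=-
Op 4: best P0=NH2 P1=-
Op 5: best P0=NH2 P1=-
Op 6: best P0=NH2 P1=NH2
Op 7: best P0=NH2 P1=NH2
Op 8: best P0=NH2 P1=NH2
Op 9: best P0=NH0 P1=NH2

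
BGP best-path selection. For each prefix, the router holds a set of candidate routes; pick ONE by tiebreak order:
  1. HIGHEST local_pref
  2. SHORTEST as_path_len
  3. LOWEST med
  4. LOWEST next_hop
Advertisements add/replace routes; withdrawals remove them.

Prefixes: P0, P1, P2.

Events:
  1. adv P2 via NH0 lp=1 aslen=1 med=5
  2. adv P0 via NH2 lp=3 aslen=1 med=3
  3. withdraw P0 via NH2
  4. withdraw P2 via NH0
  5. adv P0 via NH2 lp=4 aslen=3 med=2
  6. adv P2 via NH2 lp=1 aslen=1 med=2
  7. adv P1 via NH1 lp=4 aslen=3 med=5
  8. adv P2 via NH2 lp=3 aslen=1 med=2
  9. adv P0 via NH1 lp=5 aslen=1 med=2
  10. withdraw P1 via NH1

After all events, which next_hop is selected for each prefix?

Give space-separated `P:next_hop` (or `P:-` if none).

Answer: P0:NH1 P1:- P2:NH2

Derivation:
Op 1: best P0=- P1=- P2=NH0
Op 2: best P0=NH2 P1=- P2=NH0
Op 3: best P0=- P1=- P2=NH0
Op 4: best P0=- P1=- P2=-
Op 5: best P0=NH2 P1=- P2=-
Op 6: best P0=NH2 P1=- P2=NH2
Op 7: best P0=NH2 P1=NH1 P2=NH2
Op 8: best P0=NH2 P1=NH1 P2=NH2
Op 9: best P0=NH1 P1=NH1 P2=NH2
Op 10: best P0=NH1 P1=- P2=NH2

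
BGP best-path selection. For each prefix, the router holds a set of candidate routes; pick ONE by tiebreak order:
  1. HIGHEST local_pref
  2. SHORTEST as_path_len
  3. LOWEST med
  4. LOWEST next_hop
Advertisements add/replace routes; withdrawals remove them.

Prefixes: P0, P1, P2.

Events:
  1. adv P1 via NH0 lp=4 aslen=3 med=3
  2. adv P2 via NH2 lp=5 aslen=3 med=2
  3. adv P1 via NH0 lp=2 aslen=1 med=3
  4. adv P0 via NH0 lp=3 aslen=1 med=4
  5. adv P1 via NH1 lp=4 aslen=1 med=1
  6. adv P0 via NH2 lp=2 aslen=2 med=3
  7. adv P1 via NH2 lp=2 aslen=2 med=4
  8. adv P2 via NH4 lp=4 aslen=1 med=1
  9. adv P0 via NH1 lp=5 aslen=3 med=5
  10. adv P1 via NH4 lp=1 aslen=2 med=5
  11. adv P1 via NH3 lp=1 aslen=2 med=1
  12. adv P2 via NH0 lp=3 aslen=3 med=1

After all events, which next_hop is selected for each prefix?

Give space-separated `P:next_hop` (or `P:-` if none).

Op 1: best P0=- P1=NH0 P2=-
Op 2: best P0=- P1=NH0 P2=NH2
Op 3: best P0=- P1=NH0 P2=NH2
Op 4: best P0=NH0 P1=NH0 P2=NH2
Op 5: best P0=NH0 P1=NH1 P2=NH2
Op 6: best P0=NH0 P1=NH1 P2=NH2
Op 7: best P0=NH0 P1=NH1 P2=NH2
Op 8: best P0=NH0 P1=NH1 P2=NH2
Op 9: best P0=NH1 P1=NH1 P2=NH2
Op 10: best P0=NH1 P1=NH1 P2=NH2
Op 11: best P0=NH1 P1=NH1 P2=NH2
Op 12: best P0=NH1 P1=NH1 P2=NH2

Answer: P0:NH1 P1:NH1 P2:NH2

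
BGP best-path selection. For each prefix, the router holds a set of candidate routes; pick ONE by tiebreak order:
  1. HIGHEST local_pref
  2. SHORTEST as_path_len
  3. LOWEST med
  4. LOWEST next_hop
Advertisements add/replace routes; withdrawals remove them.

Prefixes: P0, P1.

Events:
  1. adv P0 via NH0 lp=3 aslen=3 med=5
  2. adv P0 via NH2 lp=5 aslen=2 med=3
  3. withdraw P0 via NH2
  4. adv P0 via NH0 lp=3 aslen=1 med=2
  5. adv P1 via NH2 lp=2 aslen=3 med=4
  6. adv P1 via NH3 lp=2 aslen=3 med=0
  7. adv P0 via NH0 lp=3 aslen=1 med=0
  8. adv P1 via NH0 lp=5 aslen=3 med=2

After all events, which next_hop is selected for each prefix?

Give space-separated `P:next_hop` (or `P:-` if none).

Op 1: best P0=NH0 P1=-
Op 2: best P0=NH2 P1=-
Op 3: best P0=NH0 P1=-
Op 4: best P0=NH0 P1=-
Op 5: best P0=NH0 P1=NH2
Op 6: best P0=NH0 P1=NH3
Op 7: best P0=NH0 P1=NH3
Op 8: best P0=NH0 P1=NH0

Answer: P0:NH0 P1:NH0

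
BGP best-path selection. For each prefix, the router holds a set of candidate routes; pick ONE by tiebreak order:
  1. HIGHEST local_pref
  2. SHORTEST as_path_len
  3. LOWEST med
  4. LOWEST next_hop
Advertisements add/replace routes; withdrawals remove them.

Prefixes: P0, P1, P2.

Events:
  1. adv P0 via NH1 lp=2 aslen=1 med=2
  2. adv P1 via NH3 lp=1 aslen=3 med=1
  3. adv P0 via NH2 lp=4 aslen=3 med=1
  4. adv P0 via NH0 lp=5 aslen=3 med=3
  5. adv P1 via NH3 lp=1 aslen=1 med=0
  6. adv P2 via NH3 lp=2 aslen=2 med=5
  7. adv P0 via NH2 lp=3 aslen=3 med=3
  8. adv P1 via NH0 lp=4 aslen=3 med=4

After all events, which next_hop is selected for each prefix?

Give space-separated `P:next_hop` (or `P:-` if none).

Answer: P0:NH0 P1:NH0 P2:NH3

Derivation:
Op 1: best P0=NH1 P1=- P2=-
Op 2: best P0=NH1 P1=NH3 P2=-
Op 3: best P0=NH2 P1=NH3 P2=-
Op 4: best P0=NH0 P1=NH3 P2=-
Op 5: best P0=NH0 P1=NH3 P2=-
Op 6: best P0=NH0 P1=NH3 P2=NH3
Op 7: best P0=NH0 P1=NH3 P2=NH3
Op 8: best P0=NH0 P1=NH0 P2=NH3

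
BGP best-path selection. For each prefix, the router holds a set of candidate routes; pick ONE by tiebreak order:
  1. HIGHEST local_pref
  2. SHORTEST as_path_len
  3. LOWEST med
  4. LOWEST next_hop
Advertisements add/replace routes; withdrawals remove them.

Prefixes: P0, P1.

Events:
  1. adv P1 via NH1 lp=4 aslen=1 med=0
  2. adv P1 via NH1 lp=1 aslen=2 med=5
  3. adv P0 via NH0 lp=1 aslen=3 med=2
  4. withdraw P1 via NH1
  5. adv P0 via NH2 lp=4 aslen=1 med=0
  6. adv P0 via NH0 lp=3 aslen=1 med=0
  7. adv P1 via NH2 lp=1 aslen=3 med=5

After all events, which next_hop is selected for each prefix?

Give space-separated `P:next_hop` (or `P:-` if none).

Op 1: best P0=- P1=NH1
Op 2: best P0=- P1=NH1
Op 3: best P0=NH0 P1=NH1
Op 4: best P0=NH0 P1=-
Op 5: best P0=NH2 P1=-
Op 6: best P0=NH2 P1=-
Op 7: best P0=NH2 P1=NH2

Answer: P0:NH2 P1:NH2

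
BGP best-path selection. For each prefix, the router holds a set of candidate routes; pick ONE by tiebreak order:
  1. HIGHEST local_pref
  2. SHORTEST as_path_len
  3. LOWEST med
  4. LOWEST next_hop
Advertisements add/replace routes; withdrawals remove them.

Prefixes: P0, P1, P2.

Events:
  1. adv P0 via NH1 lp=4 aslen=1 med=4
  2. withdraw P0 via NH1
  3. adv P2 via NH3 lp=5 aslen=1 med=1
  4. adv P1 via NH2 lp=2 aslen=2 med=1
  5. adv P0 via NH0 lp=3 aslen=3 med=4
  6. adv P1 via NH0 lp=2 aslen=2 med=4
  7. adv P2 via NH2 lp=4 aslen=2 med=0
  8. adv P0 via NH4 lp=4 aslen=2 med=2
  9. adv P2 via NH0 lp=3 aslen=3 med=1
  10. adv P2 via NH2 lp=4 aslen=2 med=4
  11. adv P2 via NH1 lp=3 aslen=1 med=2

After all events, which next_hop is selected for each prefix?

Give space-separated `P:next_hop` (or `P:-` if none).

Answer: P0:NH4 P1:NH2 P2:NH3

Derivation:
Op 1: best P0=NH1 P1=- P2=-
Op 2: best P0=- P1=- P2=-
Op 3: best P0=- P1=- P2=NH3
Op 4: best P0=- P1=NH2 P2=NH3
Op 5: best P0=NH0 P1=NH2 P2=NH3
Op 6: best P0=NH0 P1=NH2 P2=NH3
Op 7: best P0=NH0 P1=NH2 P2=NH3
Op 8: best P0=NH4 P1=NH2 P2=NH3
Op 9: best P0=NH4 P1=NH2 P2=NH3
Op 10: best P0=NH4 P1=NH2 P2=NH3
Op 11: best P0=NH4 P1=NH2 P2=NH3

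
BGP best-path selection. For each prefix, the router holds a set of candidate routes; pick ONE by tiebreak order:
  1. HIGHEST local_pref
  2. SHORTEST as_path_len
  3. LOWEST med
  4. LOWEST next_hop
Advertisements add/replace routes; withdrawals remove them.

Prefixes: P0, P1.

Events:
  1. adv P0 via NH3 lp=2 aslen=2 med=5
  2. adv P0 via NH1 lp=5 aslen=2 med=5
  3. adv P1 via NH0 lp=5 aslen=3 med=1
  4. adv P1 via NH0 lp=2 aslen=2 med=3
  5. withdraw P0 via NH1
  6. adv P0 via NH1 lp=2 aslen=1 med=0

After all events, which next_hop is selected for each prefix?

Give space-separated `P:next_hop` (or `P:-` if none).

Op 1: best P0=NH3 P1=-
Op 2: best P0=NH1 P1=-
Op 3: best P0=NH1 P1=NH0
Op 4: best P0=NH1 P1=NH0
Op 5: best P0=NH3 P1=NH0
Op 6: best P0=NH1 P1=NH0

Answer: P0:NH1 P1:NH0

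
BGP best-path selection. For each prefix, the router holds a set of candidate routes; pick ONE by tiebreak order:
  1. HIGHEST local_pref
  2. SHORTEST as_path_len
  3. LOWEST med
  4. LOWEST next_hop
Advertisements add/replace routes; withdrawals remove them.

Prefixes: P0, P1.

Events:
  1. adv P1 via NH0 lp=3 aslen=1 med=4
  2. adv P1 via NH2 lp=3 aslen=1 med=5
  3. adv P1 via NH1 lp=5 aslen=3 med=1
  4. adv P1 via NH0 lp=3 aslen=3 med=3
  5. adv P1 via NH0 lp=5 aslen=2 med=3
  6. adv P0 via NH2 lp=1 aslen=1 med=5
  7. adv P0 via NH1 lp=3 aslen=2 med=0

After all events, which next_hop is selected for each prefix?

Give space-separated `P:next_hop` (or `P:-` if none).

Answer: P0:NH1 P1:NH0

Derivation:
Op 1: best P0=- P1=NH0
Op 2: best P0=- P1=NH0
Op 3: best P0=- P1=NH1
Op 4: best P0=- P1=NH1
Op 5: best P0=- P1=NH0
Op 6: best P0=NH2 P1=NH0
Op 7: best P0=NH1 P1=NH0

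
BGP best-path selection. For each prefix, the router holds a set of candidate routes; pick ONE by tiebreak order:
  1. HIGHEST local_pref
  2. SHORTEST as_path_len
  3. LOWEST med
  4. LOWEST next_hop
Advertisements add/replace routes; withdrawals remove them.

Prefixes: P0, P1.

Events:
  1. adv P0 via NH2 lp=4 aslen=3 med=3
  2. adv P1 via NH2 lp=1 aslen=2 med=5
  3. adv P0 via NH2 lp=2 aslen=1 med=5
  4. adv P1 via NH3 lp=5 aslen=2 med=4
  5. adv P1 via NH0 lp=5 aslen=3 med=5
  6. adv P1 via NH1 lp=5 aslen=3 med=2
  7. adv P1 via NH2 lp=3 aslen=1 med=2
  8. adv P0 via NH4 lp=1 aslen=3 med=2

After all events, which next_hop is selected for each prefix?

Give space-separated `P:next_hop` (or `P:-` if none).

Op 1: best P0=NH2 P1=-
Op 2: best P0=NH2 P1=NH2
Op 3: best P0=NH2 P1=NH2
Op 4: best P0=NH2 P1=NH3
Op 5: best P0=NH2 P1=NH3
Op 6: best P0=NH2 P1=NH3
Op 7: best P0=NH2 P1=NH3
Op 8: best P0=NH2 P1=NH3

Answer: P0:NH2 P1:NH3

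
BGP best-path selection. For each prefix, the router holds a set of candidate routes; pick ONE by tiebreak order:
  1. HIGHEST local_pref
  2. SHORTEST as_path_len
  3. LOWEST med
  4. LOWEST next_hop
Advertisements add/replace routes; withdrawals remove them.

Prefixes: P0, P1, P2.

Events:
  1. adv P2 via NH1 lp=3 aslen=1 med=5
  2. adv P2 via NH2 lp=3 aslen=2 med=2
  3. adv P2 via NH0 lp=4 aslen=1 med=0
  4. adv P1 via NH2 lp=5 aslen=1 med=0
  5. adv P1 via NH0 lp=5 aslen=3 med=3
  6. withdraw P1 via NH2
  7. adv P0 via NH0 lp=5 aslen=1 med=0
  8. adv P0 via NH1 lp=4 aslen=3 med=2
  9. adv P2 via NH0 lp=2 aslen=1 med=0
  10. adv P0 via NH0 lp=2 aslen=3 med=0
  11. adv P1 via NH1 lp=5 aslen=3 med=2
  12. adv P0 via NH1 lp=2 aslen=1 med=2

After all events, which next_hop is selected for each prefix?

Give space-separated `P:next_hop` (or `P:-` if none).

Answer: P0:NH1 P1:NH1 P2:NH1

Derivation:
Op 1: best P0=- P1=- P2=NH1
Op 2: best P0=- P1=- P2=NH1
Op 3: best P0=- P1=- P2=NH0
Op 4: best P0=- P1=NH2 P2=NH0
Op 5: best P0=- P1=NH2 P2=NH0
Op 6: best P0=- P1=NH0 P2=NH0
Op 7: best P0=NH0 P1=NH0 P2=NH0
Op 8: best P0=NH0 P1=NH0 P2=NH0
Op 9: best P0=NH0 P1=NH0 P2=NH1
Op 10: best P0=NH1 P1=NH0 P2=NH1
Op 11: best P0=NH1 P1=NH1 P2=NH1
Op 12: best P0=NH1 P1=NH1 P2=NH1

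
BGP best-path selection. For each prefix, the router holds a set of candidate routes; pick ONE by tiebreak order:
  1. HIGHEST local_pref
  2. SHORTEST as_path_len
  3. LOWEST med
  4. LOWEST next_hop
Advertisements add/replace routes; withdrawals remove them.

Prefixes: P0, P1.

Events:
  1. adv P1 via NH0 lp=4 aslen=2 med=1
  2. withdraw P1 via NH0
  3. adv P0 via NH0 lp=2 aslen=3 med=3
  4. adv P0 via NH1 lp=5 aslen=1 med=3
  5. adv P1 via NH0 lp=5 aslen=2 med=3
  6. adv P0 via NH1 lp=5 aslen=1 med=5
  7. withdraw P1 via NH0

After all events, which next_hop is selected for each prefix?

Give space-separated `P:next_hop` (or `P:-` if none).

Op 1: best P0=- P1=NH0
Op 2: best P0=- P1=-
Op 3: best P0=NH0 P1=-
Op 4: best P0=NH1 P1=-
Op 5: best P0=NH1 P1=NH0
Op 6: best P0=NH1 P1=NH0
Op 7: best P0=NH1 P1=-

Answer: P0:NH1 P1:-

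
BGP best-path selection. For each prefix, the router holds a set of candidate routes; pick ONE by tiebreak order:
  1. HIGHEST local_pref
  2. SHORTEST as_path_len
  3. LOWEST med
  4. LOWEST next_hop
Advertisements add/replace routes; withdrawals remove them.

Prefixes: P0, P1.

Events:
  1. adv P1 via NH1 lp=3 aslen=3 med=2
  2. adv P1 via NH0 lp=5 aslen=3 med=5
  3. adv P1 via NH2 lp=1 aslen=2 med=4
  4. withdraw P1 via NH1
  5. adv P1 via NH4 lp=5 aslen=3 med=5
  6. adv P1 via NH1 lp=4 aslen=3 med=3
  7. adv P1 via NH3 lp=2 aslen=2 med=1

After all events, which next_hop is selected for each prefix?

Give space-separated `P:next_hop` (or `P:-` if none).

Answer: P0:- P1:NH0

Derivation:
Op 1: best P0=- P1=NH1
Op 2: best P0=- P1=NH0
Op 3: best P0=- P1=NH0
Op 4: best P0=- P1=NH0
Op 5: best P0=- P1=NH0
Op 6: best P0=- P1=NH0
Op 7: best P0=- P1=NH0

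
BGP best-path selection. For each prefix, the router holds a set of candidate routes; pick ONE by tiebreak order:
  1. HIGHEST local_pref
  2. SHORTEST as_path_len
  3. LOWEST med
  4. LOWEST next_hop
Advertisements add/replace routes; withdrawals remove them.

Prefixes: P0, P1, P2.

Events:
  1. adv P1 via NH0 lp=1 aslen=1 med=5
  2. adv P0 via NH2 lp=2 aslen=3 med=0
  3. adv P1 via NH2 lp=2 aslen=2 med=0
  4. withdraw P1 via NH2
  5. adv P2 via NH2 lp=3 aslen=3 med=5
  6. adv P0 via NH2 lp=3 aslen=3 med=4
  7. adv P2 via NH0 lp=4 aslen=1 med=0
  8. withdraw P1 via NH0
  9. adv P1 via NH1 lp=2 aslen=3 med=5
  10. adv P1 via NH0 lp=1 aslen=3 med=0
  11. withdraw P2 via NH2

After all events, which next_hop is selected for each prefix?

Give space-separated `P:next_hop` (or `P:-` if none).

Op 1: best P0=- P1=NH0 P2=-
Op 2: best P0=NH2 P1=NH0 P2=-
Op 3: best P0=NH2 P1=NH2 P2=-
Op 4: best P0=NH2 P1=NH0 P2=-
Op 5: best P0=NH2 P1=NH0 P2=NH2
Op 6: best P0=NH2 P1=NH0 P2=NH2
Op 7: best P0=NH2 P1=NH0 P2=NH0
Op 8: best P0=NH2 P1=- P2=NH0
Op 9: best P0=NH2 P1=NH1 P2=NH0
Op 10: best P0=NH2 P1=NH1 P2=NH0
Op 11: best P0=NH2 P1=NH1 P2=NH0

Answer: P0:NH2 P1:NH1 P2:NH0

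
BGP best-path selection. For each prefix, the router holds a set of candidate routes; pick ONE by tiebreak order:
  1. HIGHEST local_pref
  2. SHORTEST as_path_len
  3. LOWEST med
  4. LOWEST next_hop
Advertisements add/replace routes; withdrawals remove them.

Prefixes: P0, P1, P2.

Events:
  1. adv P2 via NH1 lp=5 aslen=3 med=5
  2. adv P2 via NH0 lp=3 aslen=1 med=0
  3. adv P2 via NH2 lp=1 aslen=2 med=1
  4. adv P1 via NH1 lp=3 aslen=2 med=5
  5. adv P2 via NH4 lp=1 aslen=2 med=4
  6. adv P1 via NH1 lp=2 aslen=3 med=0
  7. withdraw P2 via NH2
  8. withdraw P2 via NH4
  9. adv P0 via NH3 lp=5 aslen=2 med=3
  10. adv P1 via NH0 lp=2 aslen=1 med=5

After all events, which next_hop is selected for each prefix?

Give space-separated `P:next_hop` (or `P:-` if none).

Answer: P0:NH3 P1:NH0 P2:NH1

Derivation:
Op 1: best P0=- P1=- P2=NH1
Op 2: best P0=- P1=- P2=NH1
Op 3: best P0=- P1=- P2=NH1
Op 4: best P0=- P1=NH1 P2=NH1
Op 5: best P0=- P1=NH1 P2=NH1
Op 6: best P0=- P1=NH1 P2=NH1
Op 7: best P0=- P1=NH1 P2=NH1
Op 8: best P0=- P1=NH1 P2=NH1
Op 9: best P0=NH3 P1=NH1 P2=NH1
Op 10: best P0=NH3 P1=NH0 P2=NH1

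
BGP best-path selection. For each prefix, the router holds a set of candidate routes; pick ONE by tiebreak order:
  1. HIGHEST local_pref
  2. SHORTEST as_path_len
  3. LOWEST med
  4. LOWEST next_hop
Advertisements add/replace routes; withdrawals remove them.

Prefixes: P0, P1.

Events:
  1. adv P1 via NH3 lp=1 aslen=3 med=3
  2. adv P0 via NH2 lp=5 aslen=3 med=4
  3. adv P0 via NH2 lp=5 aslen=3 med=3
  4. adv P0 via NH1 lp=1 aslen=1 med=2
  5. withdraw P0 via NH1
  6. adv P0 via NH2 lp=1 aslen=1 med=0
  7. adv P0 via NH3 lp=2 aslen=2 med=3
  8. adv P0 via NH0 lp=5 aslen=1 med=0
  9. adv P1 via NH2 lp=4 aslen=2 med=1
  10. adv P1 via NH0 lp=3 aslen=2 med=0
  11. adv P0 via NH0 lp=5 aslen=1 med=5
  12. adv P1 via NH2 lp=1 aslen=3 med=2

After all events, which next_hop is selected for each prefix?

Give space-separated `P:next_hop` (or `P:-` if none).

Op 1: best P0=- P1=NH3
Op 2: best P0=NH2 P1=NH3
Op 3: best P0=NH2 P1=NH3
Op 4: best P0=NH2 P1=NH3
Op 5: best P0=NH2 P1=NH3
Op 6: best P0=NH2 P1=NH3
Op 7: best P0=NH3 P1=NH3
Op 8: best P0=NH0 P1=NH3
Op 9: best P0=NH0 P1=NH2
Op 10: best P0=NH0 P1=NH2
Op 11: best P0=NH0 P1=NH2
Op 12: best P0=NH0 P1=NH0

Answer: P0:NH0 P1:NH0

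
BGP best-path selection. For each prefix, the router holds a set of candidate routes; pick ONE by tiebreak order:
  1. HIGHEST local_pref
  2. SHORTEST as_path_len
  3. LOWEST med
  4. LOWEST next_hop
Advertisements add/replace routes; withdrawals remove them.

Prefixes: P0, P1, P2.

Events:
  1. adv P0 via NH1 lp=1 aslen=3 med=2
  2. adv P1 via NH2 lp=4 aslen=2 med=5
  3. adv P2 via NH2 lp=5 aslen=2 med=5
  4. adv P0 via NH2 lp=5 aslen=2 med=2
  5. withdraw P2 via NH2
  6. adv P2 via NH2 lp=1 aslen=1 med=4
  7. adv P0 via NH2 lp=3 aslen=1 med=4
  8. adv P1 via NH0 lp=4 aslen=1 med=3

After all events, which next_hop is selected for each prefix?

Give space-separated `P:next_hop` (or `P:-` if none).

Op 1: best P0=NH1 P1=- P2=-
Op 2: best P0=NH1 P1=NH2 P2=-
Op 3: best P0=NH1 P1=NH2 P2=NH2
Op 4: best P0=NH2 P1=NH2 P2=NH2
Op 5: best P0=NH2 P1=NH2 P2=-
Op 6: best P0=NH2 P1=NH2 P2=NH2
Op 7: best P0=NH2 P1=NH2 P2=NH2
Op 8: best P0=NH2 P1=NH0 P2=NH2

Answer: P0:NH2 P1:NH0 P2:NH2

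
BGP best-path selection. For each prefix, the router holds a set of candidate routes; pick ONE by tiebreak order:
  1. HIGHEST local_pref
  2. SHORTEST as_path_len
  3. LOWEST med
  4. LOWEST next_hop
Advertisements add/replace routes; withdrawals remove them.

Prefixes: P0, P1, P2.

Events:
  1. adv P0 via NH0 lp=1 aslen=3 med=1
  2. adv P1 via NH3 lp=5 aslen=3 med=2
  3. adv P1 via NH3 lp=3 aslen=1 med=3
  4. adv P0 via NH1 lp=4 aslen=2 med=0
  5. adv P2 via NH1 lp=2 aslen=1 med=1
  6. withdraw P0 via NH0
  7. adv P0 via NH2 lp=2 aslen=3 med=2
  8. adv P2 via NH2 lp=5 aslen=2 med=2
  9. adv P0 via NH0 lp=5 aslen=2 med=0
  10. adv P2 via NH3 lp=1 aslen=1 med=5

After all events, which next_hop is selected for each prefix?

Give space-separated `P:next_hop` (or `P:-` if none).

Op 1: best P0=NH0 P1=- P2=-
Op 2: best P0=NH0 P1=NH3 P2=-
Op 3: best P0=NH0 P1=NH3 P2=-
Op 4: best P0=NH1 P1=NH3 P2=-
Op 5: best P0=NH1 P1=NH3 P2=NH1
Op 6: best P0=NH1 P1=NH3 P2=NH1
Op 7: best P0=NH1 P1=NH3 P2=NH1
Op 8: best P0=NH1 P1=NH3 P2=NH2
Op 9: best P0=NH0 P1=NH3 P2=NH2
Op 10: best P0=NH0 P1=NH3 P2=NH2

Answer: P0:NH0 P1:NH3 P2:NH2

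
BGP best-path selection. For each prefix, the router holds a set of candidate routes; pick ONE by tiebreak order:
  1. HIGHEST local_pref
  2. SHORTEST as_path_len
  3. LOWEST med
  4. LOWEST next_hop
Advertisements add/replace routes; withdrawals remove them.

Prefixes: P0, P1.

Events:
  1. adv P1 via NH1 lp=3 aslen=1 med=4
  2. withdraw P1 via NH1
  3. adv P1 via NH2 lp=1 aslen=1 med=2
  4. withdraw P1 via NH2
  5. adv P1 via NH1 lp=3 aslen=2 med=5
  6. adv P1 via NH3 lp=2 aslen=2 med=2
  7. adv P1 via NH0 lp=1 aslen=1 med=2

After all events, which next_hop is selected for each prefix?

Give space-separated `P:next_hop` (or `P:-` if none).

Answer: P0:- P1:NH1

Derivation:
Op 1: best P0=- P1=NH1
Op 2: best P0=- P1=-
Op 3: best P0=- P1=NH2
Op 4: best P0=- P1=-
Op 5: best P0=- P1=NH1
Op 6: best P0=- P1=NH1
Op 7: best P0=- P1=NH1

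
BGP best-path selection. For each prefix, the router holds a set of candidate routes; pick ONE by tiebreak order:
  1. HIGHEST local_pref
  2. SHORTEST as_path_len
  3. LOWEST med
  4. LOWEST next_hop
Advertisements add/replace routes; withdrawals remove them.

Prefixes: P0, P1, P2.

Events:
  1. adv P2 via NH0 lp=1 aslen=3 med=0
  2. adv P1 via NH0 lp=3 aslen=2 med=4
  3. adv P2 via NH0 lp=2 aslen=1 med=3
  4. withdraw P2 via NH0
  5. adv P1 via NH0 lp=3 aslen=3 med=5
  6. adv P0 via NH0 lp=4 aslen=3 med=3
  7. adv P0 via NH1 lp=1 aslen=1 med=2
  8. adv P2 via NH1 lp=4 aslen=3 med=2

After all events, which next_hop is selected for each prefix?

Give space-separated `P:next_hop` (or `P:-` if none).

Answer: P0:NH0 P1:NH0 P2:NH1

Derivation:
Op 1: best P0=- P1=- P2=NH0
Op 2: best P0=- P1=NH0 P2=NH0
Op 3: best P0=- P1=NH0 P2=NH0
Op 4: best P0=- P1=NH0 P2=-
Op 5: best P0=- P1=NH0 P2=-
Op 6: best P0=NH0 P1=NH0 P2=-
Op 7: best P0=NH0 P1=NH0 P2=-
Op 8: best P0=NH0 P1=NH0 P2=NH1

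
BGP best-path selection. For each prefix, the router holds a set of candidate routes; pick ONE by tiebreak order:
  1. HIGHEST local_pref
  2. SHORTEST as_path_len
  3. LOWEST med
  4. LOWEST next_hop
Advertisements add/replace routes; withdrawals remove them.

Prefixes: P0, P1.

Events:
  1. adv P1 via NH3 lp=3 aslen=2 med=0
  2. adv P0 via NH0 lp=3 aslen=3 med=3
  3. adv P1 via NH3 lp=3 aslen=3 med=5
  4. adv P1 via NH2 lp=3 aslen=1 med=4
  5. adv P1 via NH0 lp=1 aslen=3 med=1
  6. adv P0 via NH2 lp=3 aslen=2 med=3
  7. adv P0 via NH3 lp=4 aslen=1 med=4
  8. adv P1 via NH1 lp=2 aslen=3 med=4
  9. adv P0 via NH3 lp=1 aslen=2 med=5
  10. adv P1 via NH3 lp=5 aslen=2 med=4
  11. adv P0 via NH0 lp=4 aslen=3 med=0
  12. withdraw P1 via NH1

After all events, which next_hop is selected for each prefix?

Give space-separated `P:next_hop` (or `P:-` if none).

Answer: P0:NH0 P1:NH3

Derivation:
Op 1: best P0=- P1=NH3
Op 2: best P0=NH0 P1=NH3
Op 3: best P0=NH0 P1=NH3
Op 4: best P0=NH0 P1=NH2
Op 5: best P0=NH0 P1=NH2
Op 6: best P0=NH2 P1=NH2
Op 7: best P0=NH3 P1=NH2
Op 8: best P0=NH3 P1=NH2
Op 9: best P0=NH2 P1=NH2
Op 10: best P0=NH2 P1=NH3
Op 11: best P0=NH0 P1=NH3
Op 12: best P0=NH0 P1=NH3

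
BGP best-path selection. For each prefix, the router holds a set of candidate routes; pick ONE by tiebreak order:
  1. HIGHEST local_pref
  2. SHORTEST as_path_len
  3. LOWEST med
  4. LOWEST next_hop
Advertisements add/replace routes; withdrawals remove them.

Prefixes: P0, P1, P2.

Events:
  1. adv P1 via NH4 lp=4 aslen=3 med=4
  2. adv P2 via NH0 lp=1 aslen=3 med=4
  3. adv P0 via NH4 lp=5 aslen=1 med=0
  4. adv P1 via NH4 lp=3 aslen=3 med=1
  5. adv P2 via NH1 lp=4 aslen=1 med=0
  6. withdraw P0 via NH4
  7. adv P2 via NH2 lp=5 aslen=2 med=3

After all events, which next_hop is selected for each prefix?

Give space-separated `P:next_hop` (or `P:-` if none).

Answer: P0:- P1:NH4 P2:NH2

Derivation:
Op 1: best P0=- P1=NH4 P2=-
Op 2: best P0=- P1=NH4 P2=NH0
Op 3: best P0=NH4 P1=NH4 P2=NH0
Op 4: best P0=NH4 P1=NH4 P2=NH0
Op 5: best P0=NH4 P1=NH4 P2=NH1
Op 6: best P0=- P1=NH4 P2=NH1
Op 7: best P0=- P1=NH4 P2=NH2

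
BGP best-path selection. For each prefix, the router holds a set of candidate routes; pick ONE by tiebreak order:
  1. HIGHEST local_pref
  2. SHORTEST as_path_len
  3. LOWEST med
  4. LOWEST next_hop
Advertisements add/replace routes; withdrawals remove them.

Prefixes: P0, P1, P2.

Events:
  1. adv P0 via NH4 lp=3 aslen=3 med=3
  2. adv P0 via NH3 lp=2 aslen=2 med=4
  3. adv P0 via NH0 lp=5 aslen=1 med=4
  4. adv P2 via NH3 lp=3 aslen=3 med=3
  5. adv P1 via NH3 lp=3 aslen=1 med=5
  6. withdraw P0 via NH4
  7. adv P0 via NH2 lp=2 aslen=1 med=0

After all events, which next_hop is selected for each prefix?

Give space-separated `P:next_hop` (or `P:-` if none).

Answer: P0:NH0 P1:NH3 P2:NH3

Derivation:
Op 1: best P0=NH4 P1=- P2=-
Op 2: best P0=NH4 P1=- P2=-
Op 3: best P0=NH0 P1=- P2=-
Op 4: best P0=NH0 P1=- P2=NH3
Op 5: best P0=NH0 P1=NH3 P2=NH3
Op 6: best P0=NH0 P1=NH3 P2=NH3
Op 7: best P0=NH0 P1=NH3 P2=NH3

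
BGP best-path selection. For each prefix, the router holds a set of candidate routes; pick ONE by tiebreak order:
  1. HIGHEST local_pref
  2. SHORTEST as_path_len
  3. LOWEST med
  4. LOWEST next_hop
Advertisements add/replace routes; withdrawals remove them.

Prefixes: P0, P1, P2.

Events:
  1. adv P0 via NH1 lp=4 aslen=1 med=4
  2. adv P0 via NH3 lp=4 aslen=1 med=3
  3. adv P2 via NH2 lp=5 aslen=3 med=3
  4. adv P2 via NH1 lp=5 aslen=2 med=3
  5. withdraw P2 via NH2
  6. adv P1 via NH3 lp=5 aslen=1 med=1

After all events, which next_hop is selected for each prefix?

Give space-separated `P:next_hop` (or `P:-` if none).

Op 1: best P0=NH1 P1=- P2=-
Op 2: best P0=NH3 P1=- P2=-
Op 3: best P0=NH3 P1=- P2=NH2
Op 4: best P0=NH3 P1=- P2=NH1
Op 5: best P0=NH3 P1=- P2=NH1
Op 6: best P0=NH3 P1=NH3 P2=NH1

Answer: P0:NH3 P1:NH3 P2:NH1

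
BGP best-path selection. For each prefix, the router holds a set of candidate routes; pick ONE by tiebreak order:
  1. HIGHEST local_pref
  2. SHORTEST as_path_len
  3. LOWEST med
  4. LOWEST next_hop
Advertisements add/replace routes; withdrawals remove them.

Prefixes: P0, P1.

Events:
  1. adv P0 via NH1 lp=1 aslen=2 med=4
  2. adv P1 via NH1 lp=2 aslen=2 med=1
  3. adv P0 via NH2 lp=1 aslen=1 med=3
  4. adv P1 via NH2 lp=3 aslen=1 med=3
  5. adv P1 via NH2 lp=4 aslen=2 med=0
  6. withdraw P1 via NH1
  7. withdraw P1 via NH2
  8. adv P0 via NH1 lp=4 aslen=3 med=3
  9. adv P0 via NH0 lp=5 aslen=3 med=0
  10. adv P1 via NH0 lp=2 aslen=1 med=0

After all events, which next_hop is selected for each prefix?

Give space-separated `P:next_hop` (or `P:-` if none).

Answer: P0:NH0 P1:NH0

Derivation:
Op 1: best P0=NH1 P1=-
Op 2: best P0=NH1 P1=NH1
Op 3: best P0=NH2 P1=NH1
Op 4: best P0=NH2 P1=NH2
Op 5: best P0=NH2 P1=NH2
Op 6: best P0=NH2 P1=NH2
Op 7: best P0=NH2 P1=-
Op 8: best P0=NH1 P1=-
Op 9: best P0=NH0 P1=-
Op 10: best P0=NH0 P1=NH0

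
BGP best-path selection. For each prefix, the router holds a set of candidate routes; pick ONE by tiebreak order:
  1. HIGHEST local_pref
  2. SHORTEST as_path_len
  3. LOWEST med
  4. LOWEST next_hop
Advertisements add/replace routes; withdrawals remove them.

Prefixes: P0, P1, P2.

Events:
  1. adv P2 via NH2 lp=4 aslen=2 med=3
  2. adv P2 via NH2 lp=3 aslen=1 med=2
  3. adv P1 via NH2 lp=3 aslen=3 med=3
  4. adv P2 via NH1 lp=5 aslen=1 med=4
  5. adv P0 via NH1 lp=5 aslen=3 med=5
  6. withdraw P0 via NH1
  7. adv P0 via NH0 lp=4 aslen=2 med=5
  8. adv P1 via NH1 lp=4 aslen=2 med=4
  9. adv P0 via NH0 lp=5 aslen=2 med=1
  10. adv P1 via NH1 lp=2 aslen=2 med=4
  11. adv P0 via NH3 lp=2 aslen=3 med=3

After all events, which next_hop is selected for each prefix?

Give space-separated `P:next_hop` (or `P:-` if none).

Answer: P0:NH0 P1:NH2 P2:NH1

Derivation:
Op 1: best P0=- P1=- P2=NH2
Op 2: best P0=- P1=- P2=NH2
Op 3: best P0=- P1=NH2 P2=NH2
Op 4: best P0=- P1=NH2 P2=NH1
Op 5: best P0=NH1 P1=NH2 P2=NH1
Op 6: best P0=- P1=NH2 P2=NH1
Op 7: best P0=NH0 P1=NH2 P2=NH1
Op 8: best P0=NH0 P1=NH1 P2=NH1
Op 9: best P0=NH0 P1=NH1 P2=NH1
Op 10: best P0=NH0 P1=NH2 P2=NH1
Op 11: best P0=NH0 P1=NH2 P2=NH1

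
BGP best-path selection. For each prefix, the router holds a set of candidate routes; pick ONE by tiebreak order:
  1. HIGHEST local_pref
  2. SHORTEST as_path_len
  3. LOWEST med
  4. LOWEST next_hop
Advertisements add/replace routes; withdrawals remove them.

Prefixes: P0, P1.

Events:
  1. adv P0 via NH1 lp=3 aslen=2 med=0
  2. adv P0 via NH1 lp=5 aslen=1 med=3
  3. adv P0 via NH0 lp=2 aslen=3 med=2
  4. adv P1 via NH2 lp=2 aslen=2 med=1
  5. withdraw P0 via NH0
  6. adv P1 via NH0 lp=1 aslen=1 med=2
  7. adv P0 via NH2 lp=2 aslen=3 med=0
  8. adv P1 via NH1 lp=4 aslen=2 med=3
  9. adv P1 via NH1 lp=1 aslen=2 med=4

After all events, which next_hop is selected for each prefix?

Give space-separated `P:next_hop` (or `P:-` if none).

Answer: P0:NH1 P1:NH2

Derivation:
Op 1: best P0=NH1 P1=-
Op 2: best P0=NH1 P1=-
Op 3: best P0=NH1 P1=-
Op 4: best P0=NH1 P1=NH2
Op 5: best P0=NH1 P1=NH2
Op 6: best P0=NH1 P1=NH2
Op 7: best P0=NH1 P1=NH2
Op 8: best P0=NH1 P1=NH1
Op 9: best P0=NH1 P1=NH2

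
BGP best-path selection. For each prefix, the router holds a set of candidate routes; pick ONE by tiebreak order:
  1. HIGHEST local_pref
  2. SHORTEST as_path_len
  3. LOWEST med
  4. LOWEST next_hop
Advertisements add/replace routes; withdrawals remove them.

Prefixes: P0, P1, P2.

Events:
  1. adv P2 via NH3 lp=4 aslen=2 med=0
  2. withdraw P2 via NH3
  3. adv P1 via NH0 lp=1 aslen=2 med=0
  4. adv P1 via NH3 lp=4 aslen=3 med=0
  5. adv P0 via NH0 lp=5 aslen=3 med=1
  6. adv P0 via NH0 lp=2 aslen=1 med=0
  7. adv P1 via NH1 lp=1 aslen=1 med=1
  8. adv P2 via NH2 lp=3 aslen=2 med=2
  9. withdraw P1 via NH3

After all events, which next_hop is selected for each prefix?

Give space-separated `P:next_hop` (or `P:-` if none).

Answer: P0:NH0 P1:NH1 P2:NH2

Derivation:
Op 1: best P0=- P1=- P2=NH3
Op 2: best P0=- P1=- P2=-
Op 3: best P0=- P1=NH0 P2=-
Op 4: best P0=- P1=NH3 P2=-
Op 5: best P0=NH0 P1=NH3 P2=-
Op 6: best P0=NH0 P1=NH3 P2=-
Op 7: best P0=NH0 P1=NH3 P2=-
Op 8: best P0=NH0 P1=NH3 P2=NH2
Op 9: best P0=NH0 P1=NH1 P2=NH2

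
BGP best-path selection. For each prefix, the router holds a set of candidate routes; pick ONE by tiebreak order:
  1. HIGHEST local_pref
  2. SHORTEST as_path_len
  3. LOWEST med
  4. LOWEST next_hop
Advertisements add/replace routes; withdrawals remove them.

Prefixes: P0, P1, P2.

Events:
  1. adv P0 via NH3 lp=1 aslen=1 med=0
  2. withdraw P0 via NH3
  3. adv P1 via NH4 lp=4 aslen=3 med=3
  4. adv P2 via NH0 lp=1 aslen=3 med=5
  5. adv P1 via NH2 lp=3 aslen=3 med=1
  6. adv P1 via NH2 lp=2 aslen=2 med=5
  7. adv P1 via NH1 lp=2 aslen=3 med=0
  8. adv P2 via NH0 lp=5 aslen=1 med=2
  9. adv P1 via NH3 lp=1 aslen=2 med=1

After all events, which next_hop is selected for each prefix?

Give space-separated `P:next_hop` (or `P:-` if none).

Answer: P0:- P1:NH4 P2:NH0

Derivation:
Op 1: best P0=NH3 P1=- P2=-
Op 2: best P0=- P1=- P2=-
Op 3: best P0=- P1=NH4 P2=-
Op 4: best P0=- P1=NH4 P2=NH0
Op 5: best P0=- P1=NH4 P2=NH0
Op 6: best P0=- P1=NH4 P2=NH0
Op 7: best P0=- P1=NH4 P2=NH0
Op 8: best P0=- P1=NH4 P2=NH0
Op 9: best P0=- P1=NH4 P2=NH0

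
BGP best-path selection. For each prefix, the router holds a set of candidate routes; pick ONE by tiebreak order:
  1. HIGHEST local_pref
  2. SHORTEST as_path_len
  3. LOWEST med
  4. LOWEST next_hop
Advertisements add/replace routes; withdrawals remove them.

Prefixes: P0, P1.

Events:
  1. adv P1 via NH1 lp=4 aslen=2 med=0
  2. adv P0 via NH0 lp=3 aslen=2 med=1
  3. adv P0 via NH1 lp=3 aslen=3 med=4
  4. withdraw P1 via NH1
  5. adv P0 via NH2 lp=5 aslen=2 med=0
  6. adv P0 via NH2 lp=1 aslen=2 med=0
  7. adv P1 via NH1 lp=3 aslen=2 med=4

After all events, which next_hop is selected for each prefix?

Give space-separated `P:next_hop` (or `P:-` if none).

Answer: P0:NH0 P1:NH1

Derivation:
Op 1: best P0=- P1=NH1
Op 2: best P0=NH0 P1=NH1
Op 3: best P0=NH0 P1=NH1
Op 4: best P0=NH0 P1=-
Op 5: best P0=NH2 P1=-
Op 6: best P0=NH0 P1=-
Op 7: best P0=NH0 P1=NH1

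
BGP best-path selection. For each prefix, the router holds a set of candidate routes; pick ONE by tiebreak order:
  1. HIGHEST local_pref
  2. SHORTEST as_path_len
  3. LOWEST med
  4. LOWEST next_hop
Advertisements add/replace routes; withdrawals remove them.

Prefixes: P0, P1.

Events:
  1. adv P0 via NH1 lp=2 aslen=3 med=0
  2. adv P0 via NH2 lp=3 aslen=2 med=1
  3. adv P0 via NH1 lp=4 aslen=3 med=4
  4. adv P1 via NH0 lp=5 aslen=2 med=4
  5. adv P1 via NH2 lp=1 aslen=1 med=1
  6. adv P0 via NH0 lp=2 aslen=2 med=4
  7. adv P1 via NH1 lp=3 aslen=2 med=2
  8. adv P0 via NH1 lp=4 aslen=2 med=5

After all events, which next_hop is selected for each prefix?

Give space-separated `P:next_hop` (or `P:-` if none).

Op 1: best P0=NH1 P1=-
Op 2: best P0=NH2 P1=-
Op 3: best P0=NH1 P1=-
Op 4: best P0=NH1 P1=NH0
Op 5: best P0=NH1 P1=NH0
Op 6: best P0=NH1 P1=NH0
Op 7: best P0=NH1 P1=NH0
Op 8: best P0=NH1 P1=NH0

Answer: P0:NH1 P1:NH0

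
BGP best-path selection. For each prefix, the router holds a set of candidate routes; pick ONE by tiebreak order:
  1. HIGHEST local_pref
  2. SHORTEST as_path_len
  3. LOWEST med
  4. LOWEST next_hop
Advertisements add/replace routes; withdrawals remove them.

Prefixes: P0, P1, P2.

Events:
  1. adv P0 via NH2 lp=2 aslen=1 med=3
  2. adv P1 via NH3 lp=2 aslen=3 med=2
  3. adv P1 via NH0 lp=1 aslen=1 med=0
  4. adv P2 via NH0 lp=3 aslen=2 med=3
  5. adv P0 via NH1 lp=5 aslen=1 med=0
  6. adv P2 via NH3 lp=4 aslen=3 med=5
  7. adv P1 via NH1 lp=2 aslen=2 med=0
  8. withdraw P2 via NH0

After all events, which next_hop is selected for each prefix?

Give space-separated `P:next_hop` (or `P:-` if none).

Answer: P0:NH1 P1:NH1 P2:NH3

Derivation:
Op 1: best P0=NH2 P1=- P2=-
Op 2: best P0=NH2 P1=NH3 P2=-
Op 3: best P0=NH2 P1=NH3 P2=-
Op 4: best P0=NH2 P1=NH3 P2=NH0
Op 5: best P0=NH1 P1=NH3 P2=NH0
Op 6: best P0=NH1 P1=NH3 P2=NH3
Op 7: best P0=NH1 P1=NH1 P2=NH3
Op 8: best P0=NH1 P1=NH1 P2=NH3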